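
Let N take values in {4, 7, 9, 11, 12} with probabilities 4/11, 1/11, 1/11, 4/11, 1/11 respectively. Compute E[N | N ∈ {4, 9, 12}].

37/6

P(N ∈ {4, 9, 12}) = 6/11.
Σ over the event: 4·4/11 + 9·1/11 + 12·1/11 = 37/11.
E[N | N ∈ {4, 9, 12}] = (37/11) / (6/11) = 37/6.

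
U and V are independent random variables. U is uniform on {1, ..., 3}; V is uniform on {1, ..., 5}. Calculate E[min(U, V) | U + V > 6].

Outcomes with U + V > 6: (2,5), (3,4), (3,5), each with probability 1/15.
E[min(U, V) | U + V > 6] = (2 + 3 + 3) / 3 = 8/3.

8/3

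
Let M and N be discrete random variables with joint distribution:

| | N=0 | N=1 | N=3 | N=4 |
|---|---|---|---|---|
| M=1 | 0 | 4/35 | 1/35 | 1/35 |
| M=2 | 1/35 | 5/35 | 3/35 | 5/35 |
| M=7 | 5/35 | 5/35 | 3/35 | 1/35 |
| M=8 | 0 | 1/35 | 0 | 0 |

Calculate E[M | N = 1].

P(N = 1) = 3/7.
Σ M·P over the event = 1·(4/35) + 2·(5/35) + 7·(5/35) + 8·(1/35) = 57/35.
E[M | N = 1] = (57/35) / (3/7) = 19/5.

19/5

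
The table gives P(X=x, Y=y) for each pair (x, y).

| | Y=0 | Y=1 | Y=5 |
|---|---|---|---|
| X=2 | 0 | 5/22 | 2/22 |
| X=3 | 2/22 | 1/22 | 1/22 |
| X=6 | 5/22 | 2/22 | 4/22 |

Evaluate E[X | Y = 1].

P(Y = 1) = 4/11.
Σ X·P over the event = 2·(5/22) + 3·(1/22) + 6·(2/22) = 25/22.
E[X | Y = 1] = (25/22) / (4/11) = 25/8.

25/8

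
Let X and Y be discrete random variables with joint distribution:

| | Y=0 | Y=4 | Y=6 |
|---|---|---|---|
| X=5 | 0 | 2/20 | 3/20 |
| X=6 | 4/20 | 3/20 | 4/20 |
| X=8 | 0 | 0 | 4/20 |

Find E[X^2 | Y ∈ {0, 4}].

302/9

P(Y ∈ {0, 4}) = 9/20.
Σ X^2·P over the event = 25·(2/20) + 36·(4/20) + 36·(3/20) = 151/10.
E[X^2 | Y ∈ {0, 4}] = (151/10) / (9/20) = 302/9.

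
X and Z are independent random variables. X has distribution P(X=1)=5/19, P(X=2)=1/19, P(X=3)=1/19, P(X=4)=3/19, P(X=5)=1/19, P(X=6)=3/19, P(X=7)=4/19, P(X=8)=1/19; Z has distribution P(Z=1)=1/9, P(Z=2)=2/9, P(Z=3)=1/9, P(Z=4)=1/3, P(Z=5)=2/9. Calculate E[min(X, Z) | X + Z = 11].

81/19

P(X + Z = 11) = 1/9.
Summing min(X,Z)·P(x,y) over outcomes with X + Z = 11 gives 9/19.
E[min(X, Z) | X + Z = 11] = (9/19) / (1/9) = 81/19.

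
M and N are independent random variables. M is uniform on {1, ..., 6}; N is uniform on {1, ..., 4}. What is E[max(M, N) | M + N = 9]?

Outcomes with M + N = 9: (5,4), (6,3), each with probability 1/24.
E[max(M, N) | M + N = 9] = (5 + 6) / 2 = 11/2.

11/2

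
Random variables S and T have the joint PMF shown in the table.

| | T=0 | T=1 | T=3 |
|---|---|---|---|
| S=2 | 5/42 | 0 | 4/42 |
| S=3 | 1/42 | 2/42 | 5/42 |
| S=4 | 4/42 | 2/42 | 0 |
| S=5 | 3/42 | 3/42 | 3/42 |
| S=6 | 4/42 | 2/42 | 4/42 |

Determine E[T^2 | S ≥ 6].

P(S ≥ 6) = 5/21.
Summing T^2·P(S=x,T=y) over the conditioning event gives 19/21.
E[T^2 | S ≥ 6] = (19/21) / (5/21) = 19/5.

19/5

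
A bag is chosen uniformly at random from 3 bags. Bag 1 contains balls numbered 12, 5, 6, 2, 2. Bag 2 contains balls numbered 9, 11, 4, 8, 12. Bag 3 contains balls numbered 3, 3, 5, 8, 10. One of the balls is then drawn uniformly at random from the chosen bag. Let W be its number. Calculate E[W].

E[W | bag 1] = (12+5+6+2+2)/5 = 27/5.
E[W | bag 2] = (9+11+4+8+12)/5 = 44/5.
E[W | bag 3] = (3+3+5+8+10)/5 = 29/5.
By the law of total expectation,
E[W] = (1/3)·(27/5) + (1/3)·(44/5) + (1/3)·(29/5) = 20/3.

20/3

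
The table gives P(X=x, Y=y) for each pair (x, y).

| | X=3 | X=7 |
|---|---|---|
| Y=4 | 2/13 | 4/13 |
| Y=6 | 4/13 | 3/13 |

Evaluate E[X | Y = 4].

P(Y = 4) = 6/13.
Σ X·P over the event = 3·(2/13) + 7·(4/13) = 34/13.
E[X | Y = 4] = (34/13) / (6/13) = 17/3.

17/3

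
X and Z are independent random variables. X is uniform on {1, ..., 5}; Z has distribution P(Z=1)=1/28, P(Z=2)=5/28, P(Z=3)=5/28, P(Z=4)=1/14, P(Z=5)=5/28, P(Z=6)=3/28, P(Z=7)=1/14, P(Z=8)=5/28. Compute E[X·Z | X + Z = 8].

P(X + Z = 8) = 17/140.
Summing XZ·P(x,y) over outcomes with X + Z = 8 gives 58/35.
E[X·Z | X + Z = 8] = (58/35) / (17/140) = 232/17.

232/17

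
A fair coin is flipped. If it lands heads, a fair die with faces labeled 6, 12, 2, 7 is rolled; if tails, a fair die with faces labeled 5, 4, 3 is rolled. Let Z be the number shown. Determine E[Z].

43/8

E[Z | heads] = (6+12+2+7)/4 = 27/4.
E[Z | tails] = (5+4+3)/3 = 4.
E[Z] = (1/2)·(27/4) + (1/2)·(4) = 43/8.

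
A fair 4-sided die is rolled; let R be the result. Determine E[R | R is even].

3

Given R is even, R is equally likely to be any of {2, 4}.
E[R | R is even] = (2 + 4) / 2 = 3.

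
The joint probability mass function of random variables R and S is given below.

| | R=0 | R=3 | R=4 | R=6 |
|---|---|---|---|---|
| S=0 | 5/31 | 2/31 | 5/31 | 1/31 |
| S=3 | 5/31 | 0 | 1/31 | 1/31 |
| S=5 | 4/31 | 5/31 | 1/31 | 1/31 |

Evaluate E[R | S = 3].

10/7

P(S = 3) = 7/31.
Σ R·P over the event = 0·(5/31) + 4·(1/31) + 6·(1/31) = 10/31.
E[R | S = 3] = (10/31) / (7/31) = 10/7.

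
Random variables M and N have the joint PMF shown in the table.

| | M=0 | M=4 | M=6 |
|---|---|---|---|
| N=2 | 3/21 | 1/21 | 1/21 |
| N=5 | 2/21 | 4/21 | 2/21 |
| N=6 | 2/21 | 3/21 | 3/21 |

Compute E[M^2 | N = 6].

39/2

P(N = 6) = 8/21.
Summing M^2·P(M=x,N=y) over the conditioning event gives 52/7.
E[M^2 | N = 6] = (52/7) / (8/21) = 39/2.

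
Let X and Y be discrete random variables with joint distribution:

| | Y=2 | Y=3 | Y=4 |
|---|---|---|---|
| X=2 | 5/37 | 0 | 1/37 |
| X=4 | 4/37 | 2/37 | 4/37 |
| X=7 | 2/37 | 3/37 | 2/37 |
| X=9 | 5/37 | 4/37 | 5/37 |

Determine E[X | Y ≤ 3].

6

P(Y ≤ 3) = 25/37.
Summing X·P(X=x,Y=y) over the conditioning event gives 150/37.
E[X | Y ≤ 3] = (150/37) / (25/37) = 6.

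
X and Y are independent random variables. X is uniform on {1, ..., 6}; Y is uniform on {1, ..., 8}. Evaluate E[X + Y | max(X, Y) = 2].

10/3

Outcomes with max(X, Y) = 2: (1,2), (2,1), (2,2), each with probability 1/48.
E[X + Y | max(X, Y) = 2] = (3 + 3 + 4) / 3 = 10/3.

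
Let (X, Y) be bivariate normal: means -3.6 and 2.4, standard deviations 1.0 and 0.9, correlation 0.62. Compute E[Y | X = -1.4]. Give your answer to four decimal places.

For a bivariate normal, E[Y | X=x] = μ_Y + ρ·(σ_Y/σ_X)·(x − μ_X).
E[Y | X=-1.4] = 2.4 + (0.62)·(0.9/1.0)·(-1.4 − (-3.6)) = 2.4 + (0.558)·(2.2) = 3.6276.

3.6276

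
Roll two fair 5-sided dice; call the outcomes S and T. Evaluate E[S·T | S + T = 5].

Outcomes with S + T = 5: (1,4), (2,3), (3,2), (4,1), each with probability 1/25.
E[S·T | S + T = 5] = (4 + 6 + 6 + 4) / 4 = 5.

5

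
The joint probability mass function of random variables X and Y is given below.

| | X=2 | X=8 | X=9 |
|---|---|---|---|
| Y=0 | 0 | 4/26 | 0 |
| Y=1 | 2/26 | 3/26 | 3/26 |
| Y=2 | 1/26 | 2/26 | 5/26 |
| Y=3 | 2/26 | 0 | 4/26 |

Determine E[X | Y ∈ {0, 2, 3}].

P(Y ∈ {0, 2, 3}) = 9/13.
Σ X·P over the event = 2·(1/26) + 2·(2/26) + 8·(4/26) + 8·(2/26) + 9·(5/26) + 9·(4/26) = 135/26.
E[X | Y ∈ {0, 2, 3}] = (135/26) / (9/13) = 15/2.

15/2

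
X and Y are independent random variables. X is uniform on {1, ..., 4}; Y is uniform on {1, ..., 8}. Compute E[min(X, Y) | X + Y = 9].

5/2

Outcomes with X + Y = 9: (1,8), (2,7), (3,6), (4,5), each with probability 1/32.
E[min(X, Y) | X + Y = 9] = (1 + 2 + 3 + 4) / 4 = 5/2.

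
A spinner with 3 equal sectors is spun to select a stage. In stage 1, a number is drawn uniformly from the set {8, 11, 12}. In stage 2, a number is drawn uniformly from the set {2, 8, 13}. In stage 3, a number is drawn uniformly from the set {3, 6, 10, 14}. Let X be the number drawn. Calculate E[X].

E[X | stage 1] = (8+11+12)/3 = 31/3.
E[X | stage 2] = (2+8+13)/3 = 23/3.
E[X | stage 3] = (3+6+10+14)/4 = 33/4.
E[X] = (1/3)·(31/3) + (1/3)·(23/3) + (1/3)·(33/4) = 35/4.

35/4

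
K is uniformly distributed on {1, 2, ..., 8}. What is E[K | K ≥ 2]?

Given K ≥ 2, K is equally likely to be any of {2, 3, 4, 5, 6, 7, 8}.
E[K | K ≥ 2] = (2 + 3 + 4 + 5 + 6 + 7 + 8) / 7 = 5.

5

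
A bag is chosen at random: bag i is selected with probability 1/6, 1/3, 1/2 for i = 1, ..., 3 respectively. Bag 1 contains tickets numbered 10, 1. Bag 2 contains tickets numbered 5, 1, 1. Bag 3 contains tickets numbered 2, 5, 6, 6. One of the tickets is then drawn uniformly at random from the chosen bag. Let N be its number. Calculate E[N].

E[N | bag 1] = (10+1)/2 = 11/2.
E[N | bag 2] = (5+1+1)/3 = 7/3.
E[N | bag 3] = (2+5+6+6)/4 = 19/4.
E[N] = (1/6)·(11/2) + (1/3)·(7/3) + (1/2)·(19/4) = 293/72.

293/72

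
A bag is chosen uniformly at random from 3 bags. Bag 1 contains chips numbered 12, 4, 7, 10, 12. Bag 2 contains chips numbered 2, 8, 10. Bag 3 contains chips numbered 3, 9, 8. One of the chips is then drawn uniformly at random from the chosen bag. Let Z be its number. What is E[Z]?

E[Z | bag 1] = (12+4+7+10+12)/5 = 9.
E[Z | bag 2] = (2+8+10)/3 = 20/3.
E[Z | bag 3] = (3+9+8)/3 = 20/3.
E[Z] = (1/3)·(9) + (1/3)·(20/3) + (1/3)·(20/3) = 67/9.

67/9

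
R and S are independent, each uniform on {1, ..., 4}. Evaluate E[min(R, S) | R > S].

5/3

Outcomes with R > S: (2,1), (3,1), (3,2), (4,1), (4,2), (4,3), each with probability 1/16.
E[min(R, S) | R > S] = (1 + 1 + 2 + 1 + 2 + 3) / 6 = 5/3.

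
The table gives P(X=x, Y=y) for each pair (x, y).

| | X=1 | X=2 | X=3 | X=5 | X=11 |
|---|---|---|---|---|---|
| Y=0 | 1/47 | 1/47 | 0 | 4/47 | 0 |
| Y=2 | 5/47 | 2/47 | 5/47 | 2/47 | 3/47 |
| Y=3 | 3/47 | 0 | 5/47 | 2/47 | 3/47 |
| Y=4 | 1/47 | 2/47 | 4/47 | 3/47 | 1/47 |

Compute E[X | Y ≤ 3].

151/36

P(Y ≤ 3) = 36/47.
Summing X·P(X=x,Y=y) over the conditioning event gives 151/47.
E[X | Y ≤ 3] = (151/47) / (36/47) = 151/36.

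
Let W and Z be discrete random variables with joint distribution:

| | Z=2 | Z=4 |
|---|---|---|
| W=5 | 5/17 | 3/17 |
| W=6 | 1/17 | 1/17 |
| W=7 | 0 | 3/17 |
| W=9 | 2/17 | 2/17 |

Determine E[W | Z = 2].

49/8

P(Z = 2) = 8/17.
Σ W·P over the event = 5·(5/17) + 6·(1/17) + 9·(2/17) = 49/17.
E[W | Z = 2] = (49/17) / (8/17) = 49/8.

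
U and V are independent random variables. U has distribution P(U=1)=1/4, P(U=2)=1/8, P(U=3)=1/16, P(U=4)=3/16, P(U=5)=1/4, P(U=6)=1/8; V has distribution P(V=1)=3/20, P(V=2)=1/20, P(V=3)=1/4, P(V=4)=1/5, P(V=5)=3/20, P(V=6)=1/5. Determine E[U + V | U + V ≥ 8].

P(U + V ≥ 8) = 73/160.
Summing (U+V)·P(x,y) over outcomes with U + V ≥ 8 gives 1369/320.
E[U + V | U + V ≥ 8] = (1369/320) / (73/160) = 1369/146.

1369/146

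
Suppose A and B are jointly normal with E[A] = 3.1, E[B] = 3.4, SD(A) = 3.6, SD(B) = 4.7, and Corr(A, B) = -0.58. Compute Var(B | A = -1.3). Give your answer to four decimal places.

Var(B | A=x) = (1 − ρ²)·σ_B².
Var(B | A=-1.3) = (4.7)²·(1 − (-0.58)²) = 22.09·0.6636 = 14.6589.

14.6589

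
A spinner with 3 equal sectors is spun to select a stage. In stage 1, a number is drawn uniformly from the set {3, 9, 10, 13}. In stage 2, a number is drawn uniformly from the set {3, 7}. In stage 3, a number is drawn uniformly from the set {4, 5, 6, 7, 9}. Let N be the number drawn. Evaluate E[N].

133/20

E[N | stage 1] = (3+9+10+13)/4 = 35/4.
E[N | stage 2] = (3+7)/2 = 5.
E[N | stage 3] = (4+5+6+7+9)/5 = 31/5.
E[N] = (1/3)·(35/4) + (1/3)·(5) + (1/3)·(31/5) = 133/20.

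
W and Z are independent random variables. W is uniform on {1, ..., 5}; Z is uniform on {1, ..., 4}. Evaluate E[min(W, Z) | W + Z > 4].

P(W + Z > 4) = 7/10.
Summing min(W,Z)·P(x,y) over outcomes with W + Z > 4 gives 33/20.
E[min(W, Z) | W + Z > 4] = (33/20) / (7/10) = 33/14.

33/14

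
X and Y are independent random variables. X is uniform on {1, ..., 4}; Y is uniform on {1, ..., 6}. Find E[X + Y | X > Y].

Outcomes with X > Y: (2,1), (3,1), (3,2), (4,1), (4,2), (4,3), each with probability 1/24.
E[X + Y | X > Y] = (3 + 4 + 5 + 5 + 6 + 7) / 6 = 5.

5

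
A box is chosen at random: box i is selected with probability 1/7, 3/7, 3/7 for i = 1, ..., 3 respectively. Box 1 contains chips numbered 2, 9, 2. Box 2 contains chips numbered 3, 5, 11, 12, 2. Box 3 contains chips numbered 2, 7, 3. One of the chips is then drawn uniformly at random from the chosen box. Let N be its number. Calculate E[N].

542/105

E[N | box 1] = (2+9+2)/3 = 13/3.
E[N | box 2] = (3+5+11+12+2)/5 = 33/5.
E[N | box 3] = (2+7+3)/3 = 4.
E[N] = (1/7)·(13/3) + (3/7)·(33/5) + (3/7)·(4) = 542/105.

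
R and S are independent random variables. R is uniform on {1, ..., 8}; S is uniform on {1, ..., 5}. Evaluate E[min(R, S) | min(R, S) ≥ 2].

22/7

P(min(R, S) ≥ 2) = 7/10.
Summing min(R,S)·P(x,y) over outcomes with min(R, S) ≥ 2 gives 11/5.
E[min(R, S) | min(R, S) ≥ 2] = (11/5) / (7/10) = 22/7.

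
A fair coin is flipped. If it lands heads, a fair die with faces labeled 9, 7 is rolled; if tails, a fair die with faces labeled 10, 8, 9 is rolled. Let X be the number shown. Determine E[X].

E[X | heads] = (9+7)/2 = 8.
E[X | tails] = (10+8+9)/3 = 9.
E[X] = (1/2)·(8) + (1/2)·(9) = 17/2.

17/2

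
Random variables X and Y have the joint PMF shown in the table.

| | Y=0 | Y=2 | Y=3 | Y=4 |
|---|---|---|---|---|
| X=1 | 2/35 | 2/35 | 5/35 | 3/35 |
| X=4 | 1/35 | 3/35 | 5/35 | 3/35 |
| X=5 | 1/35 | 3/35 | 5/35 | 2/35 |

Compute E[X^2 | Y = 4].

101/8

P(Y = 4) = 8/35.
Σ X^2·P over the event = 1·(3/35) + 16·(3/35) + 25·(2/35) = 101/35.
E[X^2 | Y = 4] = (101/35) / (8/35) = 101/8.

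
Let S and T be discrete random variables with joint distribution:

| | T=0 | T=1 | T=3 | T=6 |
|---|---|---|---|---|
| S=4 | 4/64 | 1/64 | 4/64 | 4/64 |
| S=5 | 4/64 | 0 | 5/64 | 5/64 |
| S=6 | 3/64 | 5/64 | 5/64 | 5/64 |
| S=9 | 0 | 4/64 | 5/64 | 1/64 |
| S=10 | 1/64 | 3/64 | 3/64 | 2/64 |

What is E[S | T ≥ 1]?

P(T ≥ 1) = 13/16.
Summing S·P(S=x,T=y) over the conditioning event gives 173/32.
E[S | T ≥ 1] = (173/32) / (13/16) = 173/26.

173/26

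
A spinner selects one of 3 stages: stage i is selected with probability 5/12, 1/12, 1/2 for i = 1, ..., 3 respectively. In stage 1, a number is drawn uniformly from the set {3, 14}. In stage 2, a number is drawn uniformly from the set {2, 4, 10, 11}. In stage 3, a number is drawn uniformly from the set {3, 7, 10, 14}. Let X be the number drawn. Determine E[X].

401/48

E[X | stage 1] = (3+14)/2 = 17/2.
E[X | stage 2] = (2+4+10+11)/4 = 27/4.
E[X | stage 3] = (3+7+10+14)/4 = 17/2.
By the law of total expectation,
E[X] = (5/12)·(17/2) + (1/12)·(27/4) + (1/2)·(17/2) = 401/48.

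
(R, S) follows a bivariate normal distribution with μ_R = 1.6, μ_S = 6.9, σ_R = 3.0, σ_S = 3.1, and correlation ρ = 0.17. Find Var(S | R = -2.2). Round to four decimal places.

The conditional variance in a bivariate normal is σ_S²(1 − ρ²), independent of x.
Var(S | R=-2.2) = (3.1)²·(1 − (0.17)²) = 9.61·0.9711 = 9.3323.

9.3323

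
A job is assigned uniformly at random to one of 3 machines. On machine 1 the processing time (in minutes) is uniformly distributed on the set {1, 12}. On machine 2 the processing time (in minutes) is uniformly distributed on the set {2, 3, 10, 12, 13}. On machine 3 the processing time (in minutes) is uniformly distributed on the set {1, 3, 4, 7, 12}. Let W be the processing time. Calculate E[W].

E[W | machine 1] = (1+12)/2 = 13/2.
E[W | machine 2] = (2+3+10+12+13)/5 = 8.
E[W | machine 3] = (1+3+4+7+12)/5 = 27/5.
By the law of total expectation,
E[W] = (1/3)·(13/2) + (1/3)·(8) + (1/3)·(27/5) = 199/30.

199/30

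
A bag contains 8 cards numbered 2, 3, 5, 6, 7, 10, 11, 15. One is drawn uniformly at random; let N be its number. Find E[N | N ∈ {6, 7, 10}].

23/3

P(N ∈ {6, 7, 10}) = 3/8.
Σ over the event: 6·1/8 + 7·1/8 + 10·1/8 = 23/8.
E[N | N ∈ {6, 7, 10}] = (23/8) / (3/8) = 23/3.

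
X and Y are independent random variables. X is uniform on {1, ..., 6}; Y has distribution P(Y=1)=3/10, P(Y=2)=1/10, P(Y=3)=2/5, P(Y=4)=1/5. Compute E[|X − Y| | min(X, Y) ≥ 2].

P(min(X, Y) ≥ 2) = 7/12.
Summing |X−Y|·P(x,y) over outcomes with min(X, Y) ≥ 2 gives 5/6.
E[|X − Y| | min(X, Y) ≥ 2] = (5/6) / (7/12) = 10/7.

10/7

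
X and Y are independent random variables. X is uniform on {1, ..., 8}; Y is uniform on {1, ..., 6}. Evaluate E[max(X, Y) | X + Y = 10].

Outcomes with X + Y = 10: (4,6), (5,5), (6,4), (7,3), (8,2), each with probability 1/48.
E[max(X, Y) | X + Y = 10] = (6 + 5 + 6 + 7 + 8) / 5 = 32/5.

32/5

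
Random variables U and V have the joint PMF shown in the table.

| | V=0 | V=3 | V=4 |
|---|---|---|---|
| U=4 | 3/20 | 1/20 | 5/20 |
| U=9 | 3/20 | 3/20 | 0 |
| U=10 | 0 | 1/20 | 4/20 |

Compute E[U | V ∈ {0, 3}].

P(V ∈ {0, 3}) = 11/20.
Σ U·P over the event = 4·(3/20) + 4·(1/20) + 9·(3/20) + 9·(3/20) + 10·(1/20) = 4.
E[U | V ∈ {0, 3}] = (4) / (11/20) = 80/11.

80/11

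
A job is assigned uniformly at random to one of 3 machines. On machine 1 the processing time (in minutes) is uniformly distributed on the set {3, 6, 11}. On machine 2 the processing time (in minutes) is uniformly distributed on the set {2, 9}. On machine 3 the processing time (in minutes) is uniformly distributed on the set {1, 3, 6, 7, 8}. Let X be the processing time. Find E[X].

E[X | machine 1] = (3+6+11)/3 = 20/3.
E[X | machine 2] = (2+9)/2 = 11/2.
E[X | machine 3] = (1+3+6+7+8)/5 = 5.
By the law of total expectation,
E[X] = (1/3)·(20/3) + (1/3)·(11/2) + (1/3)·(5) = 103/18.

103/18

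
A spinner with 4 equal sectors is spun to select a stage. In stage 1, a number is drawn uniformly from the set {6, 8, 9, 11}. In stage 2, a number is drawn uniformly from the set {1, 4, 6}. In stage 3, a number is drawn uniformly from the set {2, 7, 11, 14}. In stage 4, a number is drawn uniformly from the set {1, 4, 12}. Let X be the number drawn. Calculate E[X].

E[X | stage 1] = (6+8+9+11)/4 = 17/2.
E[X | stage 2] = (1+4+6)/3 = 11/3.
E[X | stage 3] = (2+7+11+14)/4 = 17/2.
E[X | stage 4] = (1+4+12)/3 = 17/3.
By the law of total expectation,
E[X] = (1/4)·(17/2) + (1/4)·(11/3) + (1/4)·(17/2) + (1/4)·(17/3) = 79/12.

79/12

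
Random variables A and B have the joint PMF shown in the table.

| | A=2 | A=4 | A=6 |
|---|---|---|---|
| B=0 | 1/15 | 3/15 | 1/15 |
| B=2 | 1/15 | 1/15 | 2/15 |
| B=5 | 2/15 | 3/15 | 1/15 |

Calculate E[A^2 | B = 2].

23

P(B = 2) = 4/15.
Σ A^2·P over the event = 4·(1/15) + 16·(1/15) + 36·(2/15) = 92/15.
E[A^2 | B = 2] = (92/15) / (4/15) = 23.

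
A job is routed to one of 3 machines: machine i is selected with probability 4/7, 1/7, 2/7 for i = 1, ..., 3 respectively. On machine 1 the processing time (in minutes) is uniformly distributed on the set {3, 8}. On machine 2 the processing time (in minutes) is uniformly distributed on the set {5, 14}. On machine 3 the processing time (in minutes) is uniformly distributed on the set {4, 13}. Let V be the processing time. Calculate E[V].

E[V | machine 1] = (3+8)/2 = 11/2.
E[V | machine 2] = (5+14)/2 = 19/2.
E[V | machine 3] = (4+13)/2 = 17/2.
By the law of total expectation,
E[V] = (4/7)·(11/2) + (1/7)·(19/2) + (2/7)·(17/2) = 97/14.

97/14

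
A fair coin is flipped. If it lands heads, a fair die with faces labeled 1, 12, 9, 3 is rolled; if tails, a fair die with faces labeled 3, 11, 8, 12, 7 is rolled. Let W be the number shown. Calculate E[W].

E[W | heads] = (1+12+9+3)/4 = 25/4.
E[W | tails] = (3+11+8+12+7)/5 = 41/5.
By the law of total expectation,
E[W] = (1/2)·(25/4) + (1/2)·(41/5) = 289/40.

289/40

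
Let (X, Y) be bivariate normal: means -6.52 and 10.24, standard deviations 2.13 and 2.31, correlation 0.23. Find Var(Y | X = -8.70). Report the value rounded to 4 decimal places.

For a bivariate normal, Var(Y | X=x) = σ_Y²(1 − ρ²).
Var(Y | X=-8.70) = (2.31)²·(1 − (0.23)²) = 5.3361·0.9471 = 5.0538.

5.0538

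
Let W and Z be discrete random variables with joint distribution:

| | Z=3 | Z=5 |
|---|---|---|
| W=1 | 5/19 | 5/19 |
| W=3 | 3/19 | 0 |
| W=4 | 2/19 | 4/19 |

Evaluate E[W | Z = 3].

P(Z = 3) = 10/19.
Σ W·P over the event = 1·(5/19) + 3·(3/19) + 4·(2/19) = 22/19.
E[W | Z = 3] = (22/19) / (10/19) = 11/5.

11/5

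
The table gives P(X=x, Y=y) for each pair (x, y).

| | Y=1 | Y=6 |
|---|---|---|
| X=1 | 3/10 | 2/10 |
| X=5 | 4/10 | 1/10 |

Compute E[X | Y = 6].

P(Y = 6) = 3/10.
Σ X·P over the event = 1·(2/10) + 5·(1/10) = 7/10.
E[X | Y = 6] = (7/10) / (3/10) = 7/3.

7/3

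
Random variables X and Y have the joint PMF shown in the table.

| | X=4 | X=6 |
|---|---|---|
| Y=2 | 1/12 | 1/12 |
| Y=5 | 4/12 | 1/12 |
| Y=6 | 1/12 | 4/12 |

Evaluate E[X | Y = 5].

P(Y = 5) = 5/12.
Σ X·P over the event = 4·(4/12) + 6·(1/12) = 11/6.
E[X | Y = 5] = (11/6) / (5/12) = 22/5.

22/5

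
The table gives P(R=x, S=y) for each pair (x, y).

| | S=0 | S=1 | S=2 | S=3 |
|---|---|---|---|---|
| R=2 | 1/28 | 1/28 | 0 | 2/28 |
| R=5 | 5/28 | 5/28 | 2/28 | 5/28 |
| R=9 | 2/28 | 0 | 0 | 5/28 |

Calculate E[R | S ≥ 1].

111/20

P(S ≥ 1) = 5/7.
Σ R·P over the event = 2·(1/28) + 2·(2/28) + 5·(5/28) + 5·(2/28) + 5·(5/28) + 9·(5/28) = 111/28.
E[R | S ≥ 1] = (111/28) / (5/7) = 111/20.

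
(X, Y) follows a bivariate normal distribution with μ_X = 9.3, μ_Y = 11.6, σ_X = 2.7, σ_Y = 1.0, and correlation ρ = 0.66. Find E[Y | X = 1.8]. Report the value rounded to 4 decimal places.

The regression of Y on X has slope ρ·σ_Y/σ_X and passes through (μ_X, μ_Y).
E[Y | X=1.8] = 11.6 + (0.66)·(1.0/2.7)·(1.8 − (9.3)) = 11.6 + (0.24444)·(-7.5) = 9.7667.

9.7667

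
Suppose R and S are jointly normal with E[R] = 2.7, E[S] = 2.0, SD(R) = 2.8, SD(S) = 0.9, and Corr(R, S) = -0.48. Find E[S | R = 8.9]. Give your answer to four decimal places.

1.0434

The regression of S on R has slope ρ·σ_S/σ_R and passes through (μ_R, μ_S).
E[S | R=8.9] = 2.0 + (-0.48)·(0.9/2.8)·(8.9 − (2.7)) = 2.0 + (-0.15429)·(6.2) = 1.0434.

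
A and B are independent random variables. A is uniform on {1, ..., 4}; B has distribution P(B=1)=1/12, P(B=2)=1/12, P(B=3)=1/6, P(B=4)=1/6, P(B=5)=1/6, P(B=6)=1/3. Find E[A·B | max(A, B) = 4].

P(max(A, B) = 4) = 1/4.
Summing AB·P(x,y) over outcomes with max(A, B) = 4 gives 29/12.
E[A·B | max(A, B) = 4] = (29/12) / (1/4) = 29/3.

29/3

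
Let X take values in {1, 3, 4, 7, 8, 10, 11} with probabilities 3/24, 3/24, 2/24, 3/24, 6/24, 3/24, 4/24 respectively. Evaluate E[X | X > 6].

P(X > 6) = 2/3.
Σ over the event: 7·1/8 + 8·1/4 + 10·1/8 + 11·1/6 = 143/24.
E[X | X > 6] = (143/24) / (2/3) = 143/16.

143/16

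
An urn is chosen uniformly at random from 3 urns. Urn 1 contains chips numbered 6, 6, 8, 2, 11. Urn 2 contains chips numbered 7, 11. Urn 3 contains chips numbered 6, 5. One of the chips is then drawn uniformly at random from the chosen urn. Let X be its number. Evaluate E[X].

E[X | urn 1] = (6+6+8+2+11)/5 = 33/5.
E[X | urn 2] = (7+11)/2 = 9.
E[X | urn 3] = (6+5)/2 = 11/2.
By the law of total expectation,
E[X] = (1/3)·(33/5) + (1/3)·(9) + (1/3)·(11/2) = 211/30.

211/30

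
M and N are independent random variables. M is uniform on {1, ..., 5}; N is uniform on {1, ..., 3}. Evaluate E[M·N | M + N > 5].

59/6

Outcomes with M + N > 5: (3,3), (4,2), (4,3), (5,1), (5,2), (5,3), each with probability 1/15.
E[M·N | M + N > 5] = (9 + 8 + 12 + 5 + 10 + 15) / 6 = 59/6.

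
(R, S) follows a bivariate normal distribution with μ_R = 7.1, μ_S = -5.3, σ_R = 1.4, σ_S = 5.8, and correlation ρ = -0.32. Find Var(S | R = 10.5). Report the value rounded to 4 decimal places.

30.1953

Var(S | R=x) = (1 − ρ²)·σ_S².
Var(S | R=10.5) = (5.8)²·(1 − (-0.32)²) = 33.64·0.8976 = 30.1953.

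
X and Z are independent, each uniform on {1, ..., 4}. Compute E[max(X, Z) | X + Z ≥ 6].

23/6

P(X + Z ≥ 6) = 3/8.
Summing max(X,Z)·P(x,y) over outcomes with X + Z ≥ 6 gives 23/16.
E[max(X, Z) | X + Z ≥ 6] = (23/16) / (3/8) = 23/6.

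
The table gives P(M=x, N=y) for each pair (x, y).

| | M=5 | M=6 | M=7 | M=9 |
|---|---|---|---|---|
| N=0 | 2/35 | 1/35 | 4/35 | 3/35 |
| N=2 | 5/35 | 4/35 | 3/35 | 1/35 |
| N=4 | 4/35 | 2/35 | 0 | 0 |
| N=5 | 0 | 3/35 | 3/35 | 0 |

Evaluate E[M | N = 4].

16/3

P(N = 4) = 6/35.
Σ M·P over the event = 5·(4/35) + 6·(2/35) = 32/35.
E[M | N = 4] = (32/35) / (6/35) = 16/3.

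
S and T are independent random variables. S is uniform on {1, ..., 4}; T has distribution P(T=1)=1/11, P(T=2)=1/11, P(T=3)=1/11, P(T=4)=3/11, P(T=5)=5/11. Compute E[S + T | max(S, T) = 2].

P(max(S, T) = 2) = 3/44.
Summing (S+T)·P(x,y) over outcomes with max(S, T) = 2 gives 5/22.
E[S + T | max(S, T) = 2] = (5/22) / (3/44) = 10/3.

10/3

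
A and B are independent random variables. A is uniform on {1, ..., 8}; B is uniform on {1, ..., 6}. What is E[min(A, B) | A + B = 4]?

Outcomes with A + B = 4: (1,3), (2,2), (3,1), each with probability 1/48.
E[min(A, B) | A + B = 4] = (1 + 2 + 1) / 3 = 4/3.

4/3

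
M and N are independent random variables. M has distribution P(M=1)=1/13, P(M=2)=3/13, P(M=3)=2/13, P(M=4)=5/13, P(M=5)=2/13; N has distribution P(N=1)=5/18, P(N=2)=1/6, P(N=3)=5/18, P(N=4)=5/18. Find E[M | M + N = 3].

P(M + N = 3) = 1/13.
Summing M·P(x,y) over outcomes with M + N = 3 gives 11/78.
E[M | M + N = 3] = (11/78) / (1/13) = 11/6.

11/6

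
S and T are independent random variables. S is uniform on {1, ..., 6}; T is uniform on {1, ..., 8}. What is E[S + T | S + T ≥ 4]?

376/45

P(S + T ≥ 4) = 15/16.
Summing (S+T)·P(x,y) over outcomes with S + T ≥ 4 gives 47/6.
E[S + T | S + T ≥ 4] = (47/6) / (15/16) = 376/45.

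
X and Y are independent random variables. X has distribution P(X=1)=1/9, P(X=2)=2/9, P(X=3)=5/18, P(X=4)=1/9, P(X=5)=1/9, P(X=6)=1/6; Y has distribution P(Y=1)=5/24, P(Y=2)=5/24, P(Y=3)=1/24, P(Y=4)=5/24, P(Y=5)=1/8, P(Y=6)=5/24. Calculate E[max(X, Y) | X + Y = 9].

62/11

P(X + Y = 9) = 11/108.
Summing max(X,Y)·P(x,y) over outcomes with X + Y = 9 gives 31/54.
E[max(X, Y) | X + Y = 9] = (31/54) / (11/108) = 62/11.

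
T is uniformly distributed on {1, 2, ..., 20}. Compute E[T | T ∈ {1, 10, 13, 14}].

19/2

P(T ∈ {1, 10, 13, 14}) = 1/5.
Σ over the event: 1·1/20 + 10·1/20 + 13·1/20 + 14·1/20 = 19/10.
E[T | T ∈ {1, 10, 13, 14}] = (19/10) / (1/5) = 19/2.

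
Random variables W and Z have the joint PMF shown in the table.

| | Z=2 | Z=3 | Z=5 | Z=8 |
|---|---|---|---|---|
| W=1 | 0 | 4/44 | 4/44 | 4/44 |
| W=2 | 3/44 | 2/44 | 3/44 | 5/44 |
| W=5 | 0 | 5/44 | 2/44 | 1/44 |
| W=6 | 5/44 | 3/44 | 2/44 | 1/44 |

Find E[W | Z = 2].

9/2

P(Z = 2) = 2/11.
Σ W·P over the event = 2·(3/44) + 6·(5/44) = 9/11.
E[W | Z = 2] = (9/11) / (2/11) = 9/2.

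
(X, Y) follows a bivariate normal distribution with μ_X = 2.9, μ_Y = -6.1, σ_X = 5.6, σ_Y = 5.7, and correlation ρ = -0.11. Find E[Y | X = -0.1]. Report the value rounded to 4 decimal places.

-5.7641

E[Y | X=x] = μ_Y + ρ(σ_Y/σ_X)(x − μ_X) for jointly normal variables.
E[Y | X=-0.1] = -6.1 + (-0.11)·(5.7/5.6)·(-0.1 − (2.9)) = -6.1 + (-0.11196)·(-3) = -5.7641.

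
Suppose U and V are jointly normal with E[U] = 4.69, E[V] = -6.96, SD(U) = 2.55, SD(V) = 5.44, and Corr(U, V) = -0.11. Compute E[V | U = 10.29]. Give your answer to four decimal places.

-8.2741

E[V | U=x] = μ_V + ρ(σ_V/σ_U)(x − μ_U) for jointly normal variables.
E[V | U=10.29] = -6.96 + (-0.11)·(5.44/2.55)·(10.29 − (4.69)) = -6.96 + (-0.234667)·(5.6) = -8.2741.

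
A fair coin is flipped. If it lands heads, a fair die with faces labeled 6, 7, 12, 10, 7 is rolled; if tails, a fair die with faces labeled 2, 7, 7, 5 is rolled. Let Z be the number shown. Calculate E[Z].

273/40

E[Z | heads] = (6+7+12+10+7)/5 = 42/5.
E[Z | tails] = (2+7+7+5)/4 = 21/4.
By the law of total expectation,
E[Z] = (1/2)·(42/5) + (1/2)·(21/4) = 273/40.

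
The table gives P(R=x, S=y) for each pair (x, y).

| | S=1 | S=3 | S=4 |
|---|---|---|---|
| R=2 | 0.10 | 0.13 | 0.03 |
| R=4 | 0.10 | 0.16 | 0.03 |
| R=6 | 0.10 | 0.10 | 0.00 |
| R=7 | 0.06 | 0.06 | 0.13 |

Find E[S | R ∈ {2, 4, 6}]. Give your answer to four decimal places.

P(R ∈ {2, 4, 6}) = 0.75.
Σ S·P over the event = 1·(0.10) + 3·(0.13) + 4·(0.03) + 1·(0.10) + 3·(0.16) + 4·(0.03) + 1·(0.10) + 3·(0.10) = 1.71.
E[S | R ∈ {2, 4, 6}] = (1.71) / (0.75) = 2.2800.

2.2800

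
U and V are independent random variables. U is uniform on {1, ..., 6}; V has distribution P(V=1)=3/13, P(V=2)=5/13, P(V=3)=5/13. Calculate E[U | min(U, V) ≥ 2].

P(min(U, V) ≥ 2) = 25/39.
Summing U·P(x,y) over outcomes with min(U, V) ≥ 2 gives 100/39.
E[U | min(U, V) ≥ 2] = (100/39) / (25/39) = 4.

4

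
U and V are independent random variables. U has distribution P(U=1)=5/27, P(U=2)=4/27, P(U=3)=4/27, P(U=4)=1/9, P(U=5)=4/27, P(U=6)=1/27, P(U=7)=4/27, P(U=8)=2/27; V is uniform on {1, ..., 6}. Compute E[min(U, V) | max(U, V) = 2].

17/13

P(max(U, V) = 2) = 13/162.
Summing min(U,V)·P(x,y) over outcomes with max(U, V) = 2 gives 17/162.
E[min(U, V) | max(U, V) = 2] = (17/162) / (13/162) = 17/13.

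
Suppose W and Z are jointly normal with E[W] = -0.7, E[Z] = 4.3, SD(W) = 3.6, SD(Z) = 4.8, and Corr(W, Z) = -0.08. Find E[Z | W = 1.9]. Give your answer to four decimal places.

The regression of Z on W has slope ρ·σ_Z/σ_W and passes through (μ_W, μ_Z).
E[Z | W=1.9] = 4.3 + (-0.08)·(4.8/3.6)·(1.9 − (-0.7)) = 4.3 + (-0.10667)·(2.6) = 4.0227.

4.0227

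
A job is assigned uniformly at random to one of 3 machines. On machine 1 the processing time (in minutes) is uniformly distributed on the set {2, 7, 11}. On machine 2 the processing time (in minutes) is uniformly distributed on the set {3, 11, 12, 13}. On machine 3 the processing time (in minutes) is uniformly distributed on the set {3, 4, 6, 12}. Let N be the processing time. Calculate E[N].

68/9

E[N | machine 1] = (2+7+11)/3 = 20/3.
E[N | machine 2] = (3+11+12+13)/4 = 39/4.
E[N | machine 3] = (3+4+6+12)/4 = 25/4.
By the law of total expectation,
E[N] = (1/3)·(20/3) + (1/3)·(39/4) + (1/3)·(25/4) = 68/9.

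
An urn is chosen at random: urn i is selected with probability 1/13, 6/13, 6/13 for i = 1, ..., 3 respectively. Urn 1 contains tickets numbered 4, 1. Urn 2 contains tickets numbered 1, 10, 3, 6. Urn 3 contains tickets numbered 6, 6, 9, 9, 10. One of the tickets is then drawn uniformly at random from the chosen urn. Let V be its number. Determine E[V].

E[V | urn 1] = (4+1)/2 = 5/2.
E[V | urn 2] = (1+10+3+6)/4 = 5.
E[V | urn 3] = (6+6+9+9+10)/5 = 8.
By the law of total expectation,
E[V] = (1/13)·(5/2) + (6/13)·(5) + (6/13)·(8) = 161/26.

161/26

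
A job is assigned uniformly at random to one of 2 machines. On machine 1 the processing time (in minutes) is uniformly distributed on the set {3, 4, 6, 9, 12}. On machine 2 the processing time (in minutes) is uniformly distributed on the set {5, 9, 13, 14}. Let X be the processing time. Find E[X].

E[X | machine 1] = (3+4+6+9+12)/5 = 34/5.
E[X | machine 2] = (5+9+13+14)/4 = 41/4.
E[X] = (1/2)·(34/5) + (1/2)·(41/4) = 341/40.

341/40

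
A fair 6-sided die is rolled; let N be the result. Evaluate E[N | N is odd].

3

Given N is odd, N is equally likely to be any of {1, 3, 5}.
E[N | N is odd] = (1 + 3 + 5) / 3 = 3.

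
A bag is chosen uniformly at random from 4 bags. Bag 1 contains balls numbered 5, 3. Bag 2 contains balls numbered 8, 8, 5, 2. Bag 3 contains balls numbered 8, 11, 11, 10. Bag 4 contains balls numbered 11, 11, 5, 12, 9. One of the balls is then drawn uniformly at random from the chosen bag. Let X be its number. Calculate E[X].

587/80

E[X | bag 1] = (5+3)/2 = 4.
E[X | bag 2] = (8+8+5+2)/4 = 23/4.
E[X | bag 3] = (8+11+11+10)/4 = 10.
E[X | bag 4] = (11+11+5+12+9)/5 = 48/5.
E[X] = (1/4)·(4) + (1/4)·(23/4) + (1/4)·(10) + (1/4)·(48/5) = 587/80.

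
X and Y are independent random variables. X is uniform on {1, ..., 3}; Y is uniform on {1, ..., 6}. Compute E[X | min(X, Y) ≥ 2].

5/2

Outcomes with min(X, Y) ≥ 2: (2,2), (2,3), (2,4), (2,5), (2,6), (3,2), (3,3), (3,4), (3,5), (3,6), each with probability 1/18.
E[X | min(X, Y) ≥ 2] = (2 + 2 + 2 + 2 + 2 + 3 + 3 + 3 + 3 + 3) / 10 = 5/2.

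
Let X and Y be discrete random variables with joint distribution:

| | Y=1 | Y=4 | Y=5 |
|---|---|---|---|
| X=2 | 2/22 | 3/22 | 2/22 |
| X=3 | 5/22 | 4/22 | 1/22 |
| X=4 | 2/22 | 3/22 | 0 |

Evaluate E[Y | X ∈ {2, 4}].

P(X ∈ {2, 4}) = 6/11.
Σ Y·P over the event = 1·(2/22) + 4·(3/22) + 5·(2/22) + 1·(2/22) + 4·(3/22) = 19/11.
E[Y | X ∈ {2, 4}] = (19/11) / (6/11) = 19/6.

19/6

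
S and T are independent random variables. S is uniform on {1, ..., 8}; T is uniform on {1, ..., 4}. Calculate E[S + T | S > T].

87/11

P(S > T) = 11/16.
Summing (S+T)·P(x,y) over outcomes with S > T gives 87/16.
E[S + T | S > T] = (87/16) / (11/16) = 87/11.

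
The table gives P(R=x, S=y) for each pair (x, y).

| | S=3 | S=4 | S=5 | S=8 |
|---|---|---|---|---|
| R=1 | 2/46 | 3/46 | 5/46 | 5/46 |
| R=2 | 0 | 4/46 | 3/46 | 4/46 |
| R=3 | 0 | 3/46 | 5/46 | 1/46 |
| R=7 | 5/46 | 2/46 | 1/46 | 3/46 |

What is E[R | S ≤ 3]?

P(S ≤ 3) = 7/46.
Σ R·P over the event = 1·(2/46) + 7·(5/46) = 37/46.
E[R | S ≤ 3] = (37/46) / (7/46) = 37/7.

37/7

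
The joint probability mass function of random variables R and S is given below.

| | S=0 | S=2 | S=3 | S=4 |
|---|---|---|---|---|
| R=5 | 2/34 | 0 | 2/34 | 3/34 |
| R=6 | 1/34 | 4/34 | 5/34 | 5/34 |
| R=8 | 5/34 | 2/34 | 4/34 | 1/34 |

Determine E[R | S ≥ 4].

P(S ≥ 4) = 9/34.
Summing R·P(R=x,S=y) over the conditioning event gives 53/34.
E[R | S ≥ 4] = (53/34) / (9/34) = 53/9.

53/9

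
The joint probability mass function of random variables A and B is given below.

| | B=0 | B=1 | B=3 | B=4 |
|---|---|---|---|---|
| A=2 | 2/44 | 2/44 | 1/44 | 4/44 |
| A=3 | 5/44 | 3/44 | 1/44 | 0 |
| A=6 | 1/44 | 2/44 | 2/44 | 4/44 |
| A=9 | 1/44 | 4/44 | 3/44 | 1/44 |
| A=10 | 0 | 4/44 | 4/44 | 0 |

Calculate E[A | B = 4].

41/9

P(B = 4) = 9/44.
Σ A·P over the event = 2·(4/44) + 6·(4/44) + 9·(1/44) = 41/44.
E[A | B = 4] = (41/44) / (9/44) = 41/9.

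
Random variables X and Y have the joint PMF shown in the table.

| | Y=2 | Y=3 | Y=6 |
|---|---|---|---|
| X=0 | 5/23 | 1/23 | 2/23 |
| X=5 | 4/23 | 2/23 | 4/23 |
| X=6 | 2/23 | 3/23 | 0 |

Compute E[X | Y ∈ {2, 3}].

P(Y ∈ {2, 3}) = 17/23.
Σ X·P over the event = 0·(5/23) + 0·(1/23) + 5·(4/23) + 5·(2/23) + 6·(2/23) + 6·(3/23) = 60/23.
E[X | Y ∈ {2, 3}] = (60/23) / (17/23) = 60/17.

60/17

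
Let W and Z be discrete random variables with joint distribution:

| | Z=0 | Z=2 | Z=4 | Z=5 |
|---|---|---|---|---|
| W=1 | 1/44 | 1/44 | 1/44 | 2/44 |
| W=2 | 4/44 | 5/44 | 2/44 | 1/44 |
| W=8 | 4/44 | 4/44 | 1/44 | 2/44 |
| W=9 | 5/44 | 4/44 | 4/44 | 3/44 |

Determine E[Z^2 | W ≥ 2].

P(W ≥ 2) = 39/44.
Summing Z^2·P(W=x,Z=y) over the conditioning event gives 157/22.
E[Z^2 | W ≥ 2] = (157/22) / (39/44) = 314/39.

314/39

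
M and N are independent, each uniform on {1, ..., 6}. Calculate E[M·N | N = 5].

Outcomes with N = 5: (1,5), (2,5), (3,5), (4,5), (5,5), (6,5), each with probability 1/36.
E[M·N | N = 5] = (5 + 10 + 15 + 20 + 25 + 30) / 6 = 35/2.

35/2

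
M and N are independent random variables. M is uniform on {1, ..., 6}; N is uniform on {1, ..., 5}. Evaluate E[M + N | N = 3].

Outcomes with N = 3: (1,3), (2,3), (3,3), (4,3), (5,3), (6,3), each with probability 1/30.
E[M + N | N = 3] = (4 + 5 + 6 + 7 + 8 + 9) / 6 = 13/2.

13/2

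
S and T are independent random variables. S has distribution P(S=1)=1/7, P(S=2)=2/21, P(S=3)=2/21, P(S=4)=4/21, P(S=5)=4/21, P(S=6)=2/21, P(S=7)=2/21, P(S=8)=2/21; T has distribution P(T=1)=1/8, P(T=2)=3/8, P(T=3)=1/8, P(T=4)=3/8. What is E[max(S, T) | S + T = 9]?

P(S + T = 9) = 11/84.
Summing max(S,T)·P(x,y) over outcomes with S + T = 9 gives 65/84.
E[max(S, T) | S + T = 9] = (65/84) / (11/84) = 65/11.

65/11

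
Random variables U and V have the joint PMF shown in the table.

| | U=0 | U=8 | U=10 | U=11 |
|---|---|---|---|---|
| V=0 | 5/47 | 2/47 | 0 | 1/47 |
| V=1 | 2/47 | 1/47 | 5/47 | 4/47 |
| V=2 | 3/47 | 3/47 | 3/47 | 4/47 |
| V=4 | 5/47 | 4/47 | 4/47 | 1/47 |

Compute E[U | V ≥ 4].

P(V ≥ 4) = 14/47.
Σ U·P over the event = 0·(5/47) + 8·(4/47) + 10·(4/47) + 11·(1/47) = 83/47.
E[U | V ≥ 4] = (83/47) / (14/47) = 83/14.

83/14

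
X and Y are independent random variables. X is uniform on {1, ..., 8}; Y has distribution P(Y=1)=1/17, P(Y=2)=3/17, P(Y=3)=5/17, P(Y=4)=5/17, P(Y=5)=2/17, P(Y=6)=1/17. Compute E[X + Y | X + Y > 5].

P(X + Y > 5) = 27/34.
Summing (X+Y)·P(x,y) over outcomes with X + Y > 5 gives 239/34.
E[X + Y | X + Y > 5] = (239/34) / (27/34) = 239/27.

239/27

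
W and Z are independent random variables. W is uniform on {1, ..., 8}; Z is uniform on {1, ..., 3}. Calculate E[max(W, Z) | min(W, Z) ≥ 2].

P(min(W, Z) ≥ 2) = 7/12.
Summing max(W,Z)·P(x,y) over outcomes with min(W, Z) ≥ 2 gives 71/24.
E[max(W, Z) | min(W, Z) ≥ 2] = (71/24) / (7/12) = 71/14.

71/14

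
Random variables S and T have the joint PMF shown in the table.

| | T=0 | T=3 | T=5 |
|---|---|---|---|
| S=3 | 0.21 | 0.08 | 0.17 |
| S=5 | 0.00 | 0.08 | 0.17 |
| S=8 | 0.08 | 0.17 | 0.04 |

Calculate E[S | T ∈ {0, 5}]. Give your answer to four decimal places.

4.4030

P(T ∈ {0, 5}) = 0.67.
Σ S·P over the event = 3·(0.21) + 3·(0.17) + 5·(0.17) + 8·(0.08) + 8·(0.04) = 2.95.
E[S | T ∈ {0, 5}] = (2.95) / (0.67) = 4.4030.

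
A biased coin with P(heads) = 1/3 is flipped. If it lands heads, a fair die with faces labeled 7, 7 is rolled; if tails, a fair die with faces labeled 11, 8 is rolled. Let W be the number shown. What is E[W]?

26/3

E[W | heads] = (7+7)/2 = 7.
E[W | tails] = (11+8)/2 = 19/2.
By the law of total expectation,
E[W] = (1/3)·(7) + (2/3)·(19/2) = 26/3.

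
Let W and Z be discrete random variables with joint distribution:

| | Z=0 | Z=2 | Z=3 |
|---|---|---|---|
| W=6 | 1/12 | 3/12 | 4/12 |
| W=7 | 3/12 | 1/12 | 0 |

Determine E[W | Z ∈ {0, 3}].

P(Z ∈ {0, 3}) = 2/3.
Σ W·P over the event = 6·(1/12) + 6·(4/12) + 7·(3/12) = 17/4.
E[W | Z ∈ {0, 3}] = (17/4) / (2/3) = 51/8.

51/8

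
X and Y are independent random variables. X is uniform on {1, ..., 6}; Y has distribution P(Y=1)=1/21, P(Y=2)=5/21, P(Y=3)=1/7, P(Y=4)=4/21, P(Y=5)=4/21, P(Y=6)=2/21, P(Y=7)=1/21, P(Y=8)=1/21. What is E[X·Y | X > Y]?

P(X > Y) = 23/63.
Summing XY·P(x,y) over outcomes with X > Y gives 631/126.
E[X·Y | X > Y] = (631/126) / (23/63) = 631/46.

631/46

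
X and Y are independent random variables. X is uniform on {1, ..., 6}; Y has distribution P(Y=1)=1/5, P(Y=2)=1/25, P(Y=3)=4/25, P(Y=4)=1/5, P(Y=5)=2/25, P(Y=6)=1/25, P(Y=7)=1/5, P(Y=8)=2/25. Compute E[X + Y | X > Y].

364/53

P(X > Y) = 53/150.
Summing (X+Y)·P(x,y) over outcomes with X > Y gives 182/75.
E[X + Y | X > Y] = (182/75) / (53/150) = 364/53.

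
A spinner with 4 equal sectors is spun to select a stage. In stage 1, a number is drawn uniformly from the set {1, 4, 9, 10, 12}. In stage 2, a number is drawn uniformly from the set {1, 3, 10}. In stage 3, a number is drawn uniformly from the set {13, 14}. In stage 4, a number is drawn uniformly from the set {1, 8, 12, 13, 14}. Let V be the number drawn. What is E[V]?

E[V | stage 1] = (1+4+9+10+12)/5 = 36/5.
E[V | stage 2] = (1+3+10)/3 = 14/3.
E[V | stage 3] = (13+14)/2 = 27/2.
E[V | stage 4] = (1+8+12+13+14)/5 = 48/5.
E[V] = (1/4)·(36/5) + (1/4)·(14/3) + (1/4)·(27/2) + (1/4)·(48/5) = 1049/120.

1049/120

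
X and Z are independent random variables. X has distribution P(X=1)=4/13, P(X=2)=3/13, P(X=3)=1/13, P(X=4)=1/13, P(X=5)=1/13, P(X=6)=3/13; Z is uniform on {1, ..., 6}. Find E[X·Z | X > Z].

359/27

P(X > Z) = 9/26.
Summing XZ·P(x,y) over outcomes with X > Z gives 359/78.
E[X·Z | X > Z] = (359/78) / (9/26) = 359/27.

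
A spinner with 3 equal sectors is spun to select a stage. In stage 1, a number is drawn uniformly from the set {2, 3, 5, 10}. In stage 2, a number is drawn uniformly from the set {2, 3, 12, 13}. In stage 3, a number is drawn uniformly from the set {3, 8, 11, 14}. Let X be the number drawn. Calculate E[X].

E[X | stage 1] = (2+3+5+10)/4 = 5.
E[X | stage 2] = (2+3+12+13)/4 = 15/2.
E[X | stage 3] = (3+8+11+14)/4 = 9.
By the law of total expectation,
E[X] = (1/3)·(5) + (1/3)·(15/2) + (1/3)·(9) = 43/6.

43/6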